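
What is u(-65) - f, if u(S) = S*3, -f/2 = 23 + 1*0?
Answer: -149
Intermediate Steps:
f = -46 (f = -2*(23 + 1*0) = -2*(23 + 0) = -2*23 = -46)
u(S) = 3*S
u(-65) - f = 3*(-65) - 1*(-46) = -195 + 46 = -149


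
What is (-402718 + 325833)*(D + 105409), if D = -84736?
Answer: -1589443605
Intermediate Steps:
(-402718 + 325833)*(D + 105409) = (-402718 + 325833)*(-84736 + 105409) = -76885*20673 = -1589443605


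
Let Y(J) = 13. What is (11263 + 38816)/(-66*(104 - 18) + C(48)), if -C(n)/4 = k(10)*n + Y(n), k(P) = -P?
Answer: -50079/3808 ≈ -13.151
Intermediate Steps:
C(n) = -52 + 40*n (C(n) = -4*((-1*10)*n + 13) = -4*(-10*n + 13) = -4*(13 - 10*n) = -52 + 40*n)
(11263 + 38816)/(-66*(104 - 18) + C(48)) = (11263 + 38816)/(-66*(104 - 18) + (-52 + 40*48)) = 50079/(-66*86 + (-52 + 1920)) = 50079/(-5676 + 1868) = 50079/(-3808) = 50079*(-1/3808) = -50079/3808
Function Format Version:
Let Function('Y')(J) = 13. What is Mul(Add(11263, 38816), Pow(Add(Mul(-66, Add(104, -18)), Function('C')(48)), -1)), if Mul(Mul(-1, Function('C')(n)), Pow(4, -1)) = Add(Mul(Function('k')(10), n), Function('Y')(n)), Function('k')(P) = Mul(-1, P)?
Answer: Rational(-50079, 3808) ≈ -13.151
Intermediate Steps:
Function('C')(n) = Add(-52, Mul(40, n)) (Function('C')(n) = Mul(-4, Add(Mul(Mul(-1, 10), n), 13)) = Mul(-4, Add(Mul(-10, n), 13)) = Mul(-4, Add(13, Mul(-10, n))) = Add(-52, Mul(40, n)))
Mul(Add(11263, 38816), Pow(Add(Mul(-66, Add(104, -18)), Function('C')(48)), -1)) = Mul(Add(11263, 38816), Pow(Add(Mul(-66, Add(104, -18)), Add(-52, Mul(40, 48))), -1)) = Mul(50079, Pow(Add(Mul(-66, 86), Add(-52, 1920)), -1)) = Mul(50079, Pow(Add(-5676, 1868), -1)) = Mul(50079, Pow(-3808, -1)) = Mul(50079, Rational(-1, 3808)) = Rational(-50079, 3808)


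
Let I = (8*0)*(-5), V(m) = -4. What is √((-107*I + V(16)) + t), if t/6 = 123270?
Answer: 4*√46226 ≈ 860.01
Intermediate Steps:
t = 739620 (t = 6*123270 = 739620)
I = 0 (I = 0*(-5) = 0)
√((-107*I + V(16)) + t) = √((-107*0 - 4) + 739620) = √((0 - 4) + 739620) = √(-4 + 739620) = √739616 = 4*√46226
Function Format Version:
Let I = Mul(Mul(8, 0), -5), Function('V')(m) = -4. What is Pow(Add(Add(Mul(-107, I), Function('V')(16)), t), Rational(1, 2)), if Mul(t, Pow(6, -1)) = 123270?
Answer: Mul(4, Pow(46226, Rational(1, 2))) ≈ 860.01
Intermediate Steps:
t = 739620 (t = Mul(6, 123270) = 739620)
I = 0 (I = Mul(0, -5) = 0)
Pow(Add(Add(Mul(-107, I), Function('V')(16)), t), Rational(1, 2)) = Pow(Add(Add(Mul(-107, 0), -4), 739620), Rational(1, 2)) = Pow(Add(Add(0, -4), 739620), Rational(1, 2)) = Pow(Add(-4, 739620), Rational(1, 2)) = Pow(739616, Rational(1, 2)) = Mul(4, Pow(46226, Rational(1, 2)))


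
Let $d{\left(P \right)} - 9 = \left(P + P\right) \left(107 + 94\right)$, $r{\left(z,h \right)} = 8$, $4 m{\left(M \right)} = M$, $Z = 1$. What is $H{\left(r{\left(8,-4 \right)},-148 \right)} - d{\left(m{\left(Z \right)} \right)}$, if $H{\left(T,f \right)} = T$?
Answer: $- \frac{203}{2} \approx -101.5$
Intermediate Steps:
$m{\left(M \right)} = \frac{M}{4}$
$d{\left(P \right)} = 9 + 402 P$ ($d{\left(P \right)} = 9 + \left(P + P\right) \left(107 + 94\right) = 9 + 2 P 201 = 9 + 402 P$)
$H{\left(r{\left(8,-4 \right)},-148 \right)} - d{\left(m{\left(Z \right)} \right)} = 8 - \left(9 + 402 \cdot \frac{1}{4} \cdot 1\right) = 8 - \left(9 + 402 \cdot \frac{1}{4}\right) = 8 - \left(9 + \frac{201}{2}\right) = 8 - \frac{219}{2} = - \frac{203}{2}$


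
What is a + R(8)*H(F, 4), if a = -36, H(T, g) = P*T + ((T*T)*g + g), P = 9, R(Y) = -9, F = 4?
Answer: -972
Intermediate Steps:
H(T, g) = g + 9*T + g*T² (H(T, g) = 9*T + ((T*T)*g + g) = 9*T + (T²*g + g) = 9*T + (g*T² + g) = 9*T + (g + g*T²) = g + 9*T + g*T²)
a + R(8)*H(F, 4) = -36 - 9*(4 + 9*4 + 4*4²) = -36 - 9*(4 + 36 + 4*16) = -36 - 9*(4 + 36 + 64) = -36 - 9*104 = -36 - 936 = -972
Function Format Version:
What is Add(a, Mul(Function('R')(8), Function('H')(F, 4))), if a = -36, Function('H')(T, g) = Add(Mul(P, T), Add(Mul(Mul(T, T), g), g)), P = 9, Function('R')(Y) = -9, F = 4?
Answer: -972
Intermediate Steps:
Function('H')(T, g) = Add(g, Mul(9, T), Mul(g, Pow(T, 2))) (Function('H')(T, g) = Add(Mul(9, T), Add(Mul(Mul(T, T), g), g)) = Add(Mul(9, T), Add(Mul(Pow(T, 2), g), g)) = Add(Mul(9, T), Add(Mul(g, Pow(T, 2)), g)) = Add(Mul(9, T), Add(g, Mul(g, Pow(T, 2)))) = Add(g, Mul(9, T), Mul(g, Pow(T, 2))))
Add(a, Mul(Function('R')(8), Function('H')(F, 4))) = Add(-36, Mul(-9, Add(4, Mul(9, 4), Mul(4, Pow(4, 2))))) = Add(-36, Mul(-9, Add(4, 36, Mul(4, 16)))) = Add(-36, Mul(-9, Add(4, 36, 64))) = Add(-36, Mul(-9, 104)) = Add(-36, -936) = -972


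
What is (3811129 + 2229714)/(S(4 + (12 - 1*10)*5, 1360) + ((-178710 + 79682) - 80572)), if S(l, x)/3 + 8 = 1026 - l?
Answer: -6040843/176588 ≈ -34.209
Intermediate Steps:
S(l, x) = 3054 - 3*l (S(l, x) = -24 + 3*(1026 - l) = -24 + (3078 - 3*l) = 3054 - 3*l)
(3811129 + 2229714)/(S(4 + (12 - 1*10)*5, 1360) + ((-178710 + 79682) - 80572)) = (3811129 + 2229714)/((3054 - 3*(4 + (12 - 1*10)*5)) + ((-178710 + 79682) - 80572)) = 6040843/((3054 - 3*(4 + (12 - 10)*5)) + (-99028 - 80572)) = 6040843/((3054 - 3*(4 + 2*5)) - 179600) = 6040843/((3054 - 3*(4 + 10)) - 179600) = 6040843/((3054 - 3*14) - 179600) = 6040843/((3054 - 42) - 179600) = 6040843/(3012 - 179600) = 6040843/(-176588) = 6040843*(-1/176588) = -6040843/176588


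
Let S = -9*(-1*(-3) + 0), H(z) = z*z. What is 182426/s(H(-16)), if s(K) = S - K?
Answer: -182426/283 ≈ -644.62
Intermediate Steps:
H(z) = z²
S = -27 (S = -9*(3 + 0) = -9*3 = -27)
s(K) = -27 - K
182426/s(H(-16)) = 182426/(-27 - 1*(-16)²) = 182426/(-27 - 1*256) = 182426/(-27 - 256) = 182426/(-283) = 182426*(-1/283) = -182426/283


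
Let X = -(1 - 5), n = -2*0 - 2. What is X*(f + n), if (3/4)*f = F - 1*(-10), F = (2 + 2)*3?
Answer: 328/3 ≈ 109.33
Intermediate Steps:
n = -2 (n = 0 - 2 = -2)
F = 12 (F = 4*3 = 12)
X = 4 (X = -1*(-4) = 4)
f = 88/3 (f = 4*(12 - 1*(-10))/3 = 4*(12 + 10)/3 = (4/3)*22 = 88/3 ≈ 29.333)
X*(f + n) = 4*(88/3 - 2) = 4*(82/3) = 328/3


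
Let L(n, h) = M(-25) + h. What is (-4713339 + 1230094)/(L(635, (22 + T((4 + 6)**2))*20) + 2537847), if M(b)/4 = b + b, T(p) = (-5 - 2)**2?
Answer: -3483245/2539067 ≈ -1.3719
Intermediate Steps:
T(p) = 49 (T(p) = (-7)**2 = 49)
M(b) = 8*b (M(b) = 4*(b + b) = 4*(2*b) = 8*b)
L(n, h) = -200 + h (L(n, h) = 8*(-25) + h = -200 + h)
(-4713339 + 1230094)/(L(635, (22 + T((4 + 6)**2))*20) + 2537847) = (-4713339 + 1230094)/((-200 + (22 + 49)*20) + 2537847) = -3483245/((-200 + 71*20) + 2537847) = -3483245/((-200 + 1420) + 2537847) = -3483245/(1220 + 2537847) = -3483245/2539067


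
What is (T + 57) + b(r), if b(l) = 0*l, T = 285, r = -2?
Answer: 342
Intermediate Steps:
b(l) = 0
(T + 57) + b(r) = (285 + 57) + 0 = 342 + 0 = 342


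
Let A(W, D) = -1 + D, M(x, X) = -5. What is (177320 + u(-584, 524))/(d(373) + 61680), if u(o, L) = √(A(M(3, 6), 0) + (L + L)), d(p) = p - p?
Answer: 4433/1542 + √1047/61680 ≈ 2.8754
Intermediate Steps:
d(p) = 0
u(o, L) = √(-1 + 2*L) (u(o, L) = √((-1 + 0) + (L + L)) = √(-1 + 2*L))
(177320 + u(-584, 524))/(d(373) + 61680) = (177320 + √(-1 + 2*524))/(0 + 61680) = (177320 + √(-1 + 1048))/61680 = (177320 + √1047)*(1/61680) = 4433/1542 + √1047/61680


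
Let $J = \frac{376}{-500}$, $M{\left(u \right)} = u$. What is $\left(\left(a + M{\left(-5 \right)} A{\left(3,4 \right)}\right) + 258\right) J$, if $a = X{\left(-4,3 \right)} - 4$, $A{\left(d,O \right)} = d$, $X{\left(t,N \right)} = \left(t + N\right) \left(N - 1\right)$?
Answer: $- \frac{22278}{125} \approx -178.22$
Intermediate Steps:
$X{\left(t,N \right)} = \left(-1 + N\right) \left(N + t\right)$ ($X{\left(t,N \right)} = \left(N + t\right) \left(-1 + N\right) = \left(-1 + N\right) \left(N + t\right)$)
$a = -6$ ($a = \left(3^{2} - 3 - -4 + 3 \left(-4\right)\right) - 4 = \left(9 - 3 + 4 - 12\right) - 4 = -2 - 4 = -6$)
$J = - \frac{94}{125}$ ($J = 376 \left(- \frac{1}{500}\right) = - \frac{94}{125} \approx -0.752$)
$\left(\left(a + M{\left(-5 \right)} A{\left(3,4 \right)}\right) + 258\right) J = \left(\left(-6 - 15\right) + 258\right) \left(- \frac{94}{125}\right) = \left(-21 + 258\right) \left(- \frac{94}{125}\right) = 237 \left(- \frac{94}{125}\right) = - \frac{22278}{125}$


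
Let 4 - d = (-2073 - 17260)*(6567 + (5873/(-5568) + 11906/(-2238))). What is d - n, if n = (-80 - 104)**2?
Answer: 263351997650375/2076864 ≈ 1.2680e+8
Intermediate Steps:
n = 33856 (n = (-184)**2 = 33856)
d = 263422311957959/2076864 (d = 4 - (-2073 - 17260)*(6567 + (5873/(-5568) + 11906/(-2238))) = 4 - (-19333)*(6567 + (5873*(-1/5568) + 11906*(-1/2238))) = 4 - (-19333)*(6567 + (-5873/5568 - 5953/1119)) = 4 - (-19333)*(6567 - 13239397/2076864) = 4 - (-19333)*13625526491/2076864 = 4 - 1*(-263422303650503/2076864) = 4 + 263422303650503/2076864 = 263422311957959/2076864 ≈ 1.2684e+8)
d - n = 263422311957959/2076864 - 1*33856 = 263422311957959/2076864 - 33856 = 263351997650375/2076864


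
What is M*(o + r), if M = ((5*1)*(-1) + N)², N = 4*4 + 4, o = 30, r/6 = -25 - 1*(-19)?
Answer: -1350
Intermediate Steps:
r = -36 (r = 6*(-25 - 1*(-19)) = 6*(-25 + 19) = 6*(-6) = -36)
N = 20 (N = 16 + 4 = 20)
M = 225 (M = ((5*1)*(-1) + 20)² = (5*(-1) + 20)² = (-5 + 20)² = 15² = 225)
M*(o + r) = 225*(30 - 36) = 225*(-6) = -1350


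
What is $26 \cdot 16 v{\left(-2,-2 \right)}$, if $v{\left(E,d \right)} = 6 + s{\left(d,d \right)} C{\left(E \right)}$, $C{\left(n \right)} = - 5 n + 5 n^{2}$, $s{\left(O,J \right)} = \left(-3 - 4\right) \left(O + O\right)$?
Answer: $351936$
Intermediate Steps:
$s{\left(O,J \right)} = - 14 O$ ($s{\left(O,J \right)} = - 7 \cdot 2 O = - 14 O$)
$v{\left(E,d \right)} = 6 - 70 E d \left(-1 + E\right)$ ($v{\left(E,d \right)} = 6 + - 14 d 5 E \left(-1 + E\right) = 6 - 70 E d \left(-1 + E\right)$)
$26 \cdot 16 v{\left(-2,-2 \right)} = 26 \cdot 16 \left(6 - \left(-140\right) \left(-2\right) \left(-1 - 2\right)\right) = 416 \left(6 - \left(-140\right) \left(-2\right) \left(-3\right)\right) = 416 \left(6 + 840\right) = 416 \cdot 846 = 351936$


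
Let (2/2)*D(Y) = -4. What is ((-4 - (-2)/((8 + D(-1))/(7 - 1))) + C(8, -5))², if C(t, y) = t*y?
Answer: 1681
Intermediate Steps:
D(Y) = -4
((-4 - (-2)/((8 + D(-1))/(7 - 1))) + C(8, -5))² = ((-4 - (-2)/((8 - 4)/(7 - 1))) + 8*(-5))² = ((-4 - (-2)/(4/6)) - 40)² = ((-4 - (-2)/(4*(⅙))) - 40)² = ((-4 - (-2)/⅔) - 40)² = ((-4 - (-2)*3/2) - 40)² = ((-4 - 1*(-3)) - 40)² = ((-4 + 3) - 40)² = (-1 - 40)² = (-41)² = 1681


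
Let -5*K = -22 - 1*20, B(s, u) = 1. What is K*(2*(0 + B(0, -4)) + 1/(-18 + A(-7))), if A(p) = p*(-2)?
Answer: 147/10 ≈ 14.700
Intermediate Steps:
A(p) = -2*p
K = 42/5 (K = -(-22 - 1*20)/5 = -(-22 - 20)/5 = -1/5*(-42) = 42/5 ≈ 8.4000)
K*(2*(0 + B(0, -4)) + 1/(-18 + A(-7))) = 42*(2*(0 + 1) + 1/(-18 - 2*(-7)))/5 = 42*(2*1 + 1/(-18 + 14))/5 = 42*(2 + 1/(-4))/5 = 42*(2 - 1/4)/5 = (42/5)*(7/4) = 147/10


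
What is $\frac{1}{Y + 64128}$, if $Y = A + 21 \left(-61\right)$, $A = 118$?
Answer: $\frac{1}{62965} \approx 1.5882 \cdot 10^{-5}$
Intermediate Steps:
$Y = -1163$ ($Y = 118 + 21 \left(-61\right) = 118 - 1281 = -1163$)
$\frac{1}{Y + 64128} = \frac{1}{-1163 + 64128} = \frac{1}{62965}$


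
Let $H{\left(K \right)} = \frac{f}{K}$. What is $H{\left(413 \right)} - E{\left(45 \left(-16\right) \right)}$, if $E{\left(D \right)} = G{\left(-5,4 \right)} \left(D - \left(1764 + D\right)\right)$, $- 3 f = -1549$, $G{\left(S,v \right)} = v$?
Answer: $\frac{8743933}{1239} \approx 7057.3$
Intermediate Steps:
$f = \frac{1549}{3}$ ($f = \left(- \frac{1}{3}\right) \left(-1549\right) = \frac{1549}{3} \approx 516.33$)
$H{\left(K \right)} = \frac{1549}{3 K}$
$E{\left(D \right)} = -7056$ ($E{\left(D \right)} = 4 \left(D - \left(1764 + D\right)\right) = 4 \left(-1764\right) = -7056$)
$H{\left(413 \right)} - E{\left(45 \left(-16\right) \right)} = \frac{1549}{3 \cdot 413} - -7056 = \frac{1549}{3} \cdot \frac{1}{413} + 7056 = \frac{1549}{1239} + 7056 = \frac{8743933}{1239}$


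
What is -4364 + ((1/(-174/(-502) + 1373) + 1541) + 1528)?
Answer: -446399199/344710 ≈ -1295.0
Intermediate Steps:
-4364 + ((1/(-174/(-502) + 1373) + 1541) + 1528) = -4364 + ((1/(-174*(-1/502) + 1373) + 1541) + 1528) = -4364 + ((1/(87/251 + 1373) + 1541) + 1528) = -4364 + ((1/(344710/251) + 1541) + 1528) = -4364 + ((251/344710 + 1541) + 1528) = -4364 + (531198361/344710 + 1528) = -4364 + 1057915241/344710 = -446399199/344710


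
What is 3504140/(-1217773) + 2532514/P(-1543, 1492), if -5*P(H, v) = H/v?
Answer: 95464055150100/7796779 ≈ 1.2244e+7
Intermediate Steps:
P(H, v) = -H/(5*v)
3504140/(-1217773) + 2532514/P(-1543, 1492) = 3504140/(-1217773) + 2532514/((-1/5*(-1543)/1492)) = 3504140*(-1/1217773) + 2532514/((-1/5*(-1543)*1/1492)) = -14540/5053 + 2532514/(1543/7460) = -14540/5053 + 2532514*(7460/1543) = -14540/5053 + 18892554440/1543 = 95464055150100/7796779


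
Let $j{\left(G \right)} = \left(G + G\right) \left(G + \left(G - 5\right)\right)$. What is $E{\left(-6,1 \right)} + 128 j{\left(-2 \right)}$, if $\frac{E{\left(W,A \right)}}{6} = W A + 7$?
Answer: $4614$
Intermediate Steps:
$E{\left(W,A \right)} = 42 + 6 A W$ ($E{\left(W,A \right)} = 6 \left(W A + 7\right) = 6 \left(A W + 7\right) = 6 \left(7 + A W\right) = 42 + 6 A W$)
$j{\left(G \right)} = 2 G \left(-5 + 2 G\right)$ ($j{\left(G \right)} = 2 G \left(G + \left(G - 5\right)\right) = 2 G \left(G + \left(-5 + G\right)\right) = 2 G \left(-5 + 2 G\right)$)
$E{\left(-6,1 \right)} + 128 j{\left(-2 \right)} = \left(42 + 6 \cdot 1 \left(-6\right)\right) + 128 \cdot 2 \left(-2\right) \left(-5 + 2 \left(-2\right)\right) = \left(42 - 36\right) + 128 \cdot 2 \left(-2\right) \left(-5 - 4\right) = 6 + 128 \cdot 2 \left(-2\right) \left(-9\right) = 6 + 128 \cdot 36 = 6 + 4608 = 4614$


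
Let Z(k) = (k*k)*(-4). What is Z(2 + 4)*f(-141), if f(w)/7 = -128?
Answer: 129024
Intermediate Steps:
Z(k) = -4*k² (Z(k) = k²*(-4) = -4*k²)
f(w) = -896 (f(w) = 7*(-128) = -896)
Z(2 + 4)*f(-141) = -4*(2 + 4)²*(-896) = -4*6²*(-896) = -4*36*(-896) = -144*(-896) = 129024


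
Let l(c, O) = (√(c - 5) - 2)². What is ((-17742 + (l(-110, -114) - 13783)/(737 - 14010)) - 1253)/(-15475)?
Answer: 252106741/205399675 - 4*I*√115/205399675 ≈ 1.2274 - 2.0884e-7*I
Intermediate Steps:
l(c, O) = (-2 + √(-5 + c))² (l(c, O) = (√(-5 + c) - 2)² = (-2 + √(-5 + c))²)
((-17742 + (l(-110, -114) - 13783)/(737 - 14010)) - 1253)/(-15475) = ((-17742 + ((-2 + √(-5 - 110))² - 13783)/(737 - 14010)) - 1253)/(-15475) = ((-17742 + ((-2 + √(-115))² - 13783)/(-13273)) - 1253)*(-1/15475) = ((-17742 + ((-2 + I*√115)² - 13783)*(-1/13273)) - 1253)*(-1/15475) = ((-17742 + (-13783 + (-2 + I*√115)²)*(-1/13273)) - 1253)*(-1/15475) = ((-17742 + (13783/13273 - (-2 + I*√115)²/13273)) - 1253)*(-1/15475) = ((-235475783/13273 - (-2 + I*√115)²/13273) - 1253)*(-1/15475) = (-252106852/13273 - (-2 + I*√115)²/13273)*(-1/15475) = 252106852/205399675 + (-2 + I*√115)²/205399675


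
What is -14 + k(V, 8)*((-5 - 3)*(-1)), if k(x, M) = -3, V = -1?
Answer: -38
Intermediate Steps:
-14 + k(V, 8)*((-5 - 3)*(-1)) = -14 - 3*(-5 - 3)*(-1) = -14 - (-24)*(-1) = -14 - 3*8 = -14 - 24 = -38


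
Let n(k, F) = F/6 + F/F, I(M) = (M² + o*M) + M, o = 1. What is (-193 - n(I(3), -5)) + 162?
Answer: -187/6 ≈ -31.167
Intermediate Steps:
I(M) = M² + 2*M (I(M) = (M² + 1*M) + M = (M² + M) + M = (M + M²) + M = M² + 2*M)
n(k, F) = 1 + F/6 (n(k, F) = F*(⅙) + 1 = F/6 + 1 = 1 + F/6)
(-193 - n(I(3), -5)) + 162 = (-193 - (1 + (⅙)*(-5))) + 162 = (-193 - (1 - ⅚)) + 162 = (-193 - 1*⅙) + 162 = (-193 - ⅙) + 162 = -1159/6 + 162 = -187/6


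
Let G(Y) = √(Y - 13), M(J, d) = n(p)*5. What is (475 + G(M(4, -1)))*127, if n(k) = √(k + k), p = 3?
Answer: 60325 + 127*√(-13 + 5*√6) ≈ 60325.0 + 110.17*I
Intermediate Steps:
n(k) = √2*√k (n(k) = √(2*k) = √2*√k)
M(J, d) = 5*√6 (M(J, d) = (√2*√3)*5 = √6*5 = 5*√6)
G(Y) = √(-13 + Y)
(475 + G(M(4, -1)))*127 = (475 + √(-13 + 5*√6))*127 = 60325 + 127*√(-13 + 5*√6)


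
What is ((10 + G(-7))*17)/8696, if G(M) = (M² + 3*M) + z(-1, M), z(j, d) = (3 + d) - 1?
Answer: 561/8696 ≈ 0.064512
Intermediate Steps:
z(j, d) = 2 + d
G(M) = 2 + M² + 4*M (G(M) = (M² + 3*M) + (2 + M) = 2 + M² + 4*M)
((10 + G(-7))*17)/8696 = ((10 + (2 + (-7)² + 4*(-7)))*17)/8696 = ((10 + (2 + 49 - 28))*17)*(1/8696) = ((10 + 23)*17)*(1/8696) = (33*17)*(1/8696) = 561*(1/8696) = 561/8696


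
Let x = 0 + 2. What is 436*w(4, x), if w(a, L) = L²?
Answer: 1744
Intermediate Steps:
x = 2
436*w(4, x) = 436*2² = 436*4 = 1744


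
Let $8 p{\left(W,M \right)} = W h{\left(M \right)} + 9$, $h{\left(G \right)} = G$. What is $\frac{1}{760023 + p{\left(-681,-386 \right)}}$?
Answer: $\frac{8}{6343059} \approx 1.2612 \cdot 10^{-6}$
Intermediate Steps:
$p{\left(W,M \right)} = \frac{9}{8} + \frac{M W}{8}$ ($p{\left(W,M \right)} = \frac{W M + 9}{8} = \frac{M W + 9}{8} = \frac{9 + M W}{8} = \frac{9}{8} + \frac{M W}{8}$)
$\frac{1}{760023 + p{\left(-681,-386 \right)}} = \frac{1}{760023 + \left(\frac{9}{8} + \frac{1}{8} \left(-386\right) \left(-681\right)\right)} = \frac{1}{760023 + \left(\frac{9}{8} + \frac{131433}{4}\right)} = \frac{1}{760023 + \frac{262875}{8}} = \frac{1}{\frac{6343059}{8}} = \frac{8}{6343059}$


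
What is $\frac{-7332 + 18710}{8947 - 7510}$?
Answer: $\frac{11378}{1437} \approx 7.9179$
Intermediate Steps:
$\frac{-7332 + 18710}{8947 - 7510} = \frac{11378}{1437}$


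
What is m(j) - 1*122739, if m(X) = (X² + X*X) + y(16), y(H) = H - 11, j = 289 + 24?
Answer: 73204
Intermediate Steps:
j = 313
y(H) = -11 + H
m(X) = 5 + 2*X² (m(X) = (X² + X*X) + (-11 + 16) = (X² + X²) + 5 = 2*X² + 5 = 5 + 2*X²)
m(j) - 1*122739 = (5 + 2*313²) - 1*122739 = (5 + 2*97969) - 122739 = (5 + 195938) - 122739 = 195943 - 122739 = 73204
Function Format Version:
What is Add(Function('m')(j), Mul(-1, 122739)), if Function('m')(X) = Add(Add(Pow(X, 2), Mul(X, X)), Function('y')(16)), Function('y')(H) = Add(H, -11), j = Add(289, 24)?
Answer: 73204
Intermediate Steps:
j = 313
Function('y')(H) = Add(-11, H)
Function('m')(X) = Add(5, Mul(2, Pow(X, 2))) (Function('m')(X) = Add(Add(Pow(X, 2), Mul(X, X)), Add(-11, 16)) = Add(Add(Pow(X, 2), Pow(X, 2)), 5) = Add(Mul(2, Pow(X, 2)), 5) = Add(5, Mul(2, Pow(X, 2))))
Add(Function('m')(j), Mul(-1, 122739)) = Add(Add(5, Mul(2, Pow(313, 2))), Mul(-1, 122739)) = Add(Add(5, Mul(2, 97969)), -122739) = Add(Add(5, 195938), -122739) = Add(195943, -122739) = 73204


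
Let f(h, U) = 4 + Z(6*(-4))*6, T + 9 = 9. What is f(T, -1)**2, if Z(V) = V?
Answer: 19600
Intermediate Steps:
T = 0 (T = -9 + 9 = 0)
f(h, U) = -140 (f(h, U) = 4 + (6*(-4))*6 = 4 - 24*6 = 4 - 144 = -140)
f(T, -1)**2 = (-140)**2 = 19600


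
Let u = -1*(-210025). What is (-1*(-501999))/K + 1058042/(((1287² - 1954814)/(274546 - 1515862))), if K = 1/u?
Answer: 31467068068302147/298445 ≈ 1.0544e+11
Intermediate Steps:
u = 210025
K = 1/210025 ≈ 4.7613e-6
(-1*(-501999))/K + 1058042/(((1287² - 1954814)/(274546 - 1515862))) = (-1*(-501999))/(1/210025) + 1058042/(((1287² - 1954814)/(274546 - 1515862))) = 501999*210025 + 1058042/(((1656369 - 1954814)/(-1241316))) = 105432339975 + 1058042/((-298445*(-1/1241316))) = 105432339975 + 1058042/(298445/1241316) = 105432339975 + 1058042*(1241316/298445) = 105432339975 + 1313364463272/298445 = 31467068068302147/298445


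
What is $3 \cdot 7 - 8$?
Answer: $13$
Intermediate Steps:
$3 \cdot 7 - 8 = 21 - 8 = 13$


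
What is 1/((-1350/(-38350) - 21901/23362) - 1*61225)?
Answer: -17918654/1097085758443 ≈ -1.6333e-5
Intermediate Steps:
1/((-1350/(-38350) - 21901/23362) - 1*61225) = 1/((-1350*(-1/38350) - 21901*1/23362) - 61225) = 1/((27/767 - 21901/23362) - 61225) = 1/(-16167293/17918654 - 61225) = 1/(-1097085758443/17918654) = -17918654/1097085758443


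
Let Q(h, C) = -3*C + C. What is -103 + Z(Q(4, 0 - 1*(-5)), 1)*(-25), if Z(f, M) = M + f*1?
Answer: 122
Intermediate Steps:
Q(h, C) = -2*C
Z(f, M) = M + f
-103 + Z(Q(4, 0 - 1*(-5)), 1)*(-25) = -103 + (1 - 2*(0 - 1*(-5)))*(-25) = -103 + (1 - 2*(0 + 5))*(-25) = -103 + (1 - 2*5)*(-25) = -103 + (1 - 10)*(-25) = -103 - 9*(-25) = -103 + 225 = 122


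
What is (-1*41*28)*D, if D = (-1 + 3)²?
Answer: -4592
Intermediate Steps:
D = 4 (D = 2² = 4)
(-1*41*28)*D = (-1*41*28)*4 = -41*28*4 = -1148*4 = -4592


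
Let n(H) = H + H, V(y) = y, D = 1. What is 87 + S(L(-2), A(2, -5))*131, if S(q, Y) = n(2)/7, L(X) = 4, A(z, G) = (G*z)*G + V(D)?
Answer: 1133/7 ≈ 161.86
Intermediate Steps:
A(z, G) = 1 + z*G² (A(z, G) = (G*z)*G + 1 = z*G² + 1 = 1 + z*G²)
n(H) = 2*H
S(q, Y) = 4/7 (S(q, Y) = (2*2)/7 = 4*(⅐) = 4/7)
87 + S(L(-2), A(2, -5))*131 = 87 + (4/7)*131 = 87 + 524/7 = 1133/7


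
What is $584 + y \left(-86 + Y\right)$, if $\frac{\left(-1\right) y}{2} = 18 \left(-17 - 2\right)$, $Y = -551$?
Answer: $-435124$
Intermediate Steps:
$y = 684$ ($y = - 2 \cdot 18 \left(-17 - 2\right) = - 2 \cdot 18 \left(-19\right) = \left(-2\right) \left(-342\right) = 684$)
$584 + y \left(-86 + Y\right) = 584 + 684 \left(-86 - 551\right) = 584 + 684 \left(-637\right) = 584 - 435708 = -435124$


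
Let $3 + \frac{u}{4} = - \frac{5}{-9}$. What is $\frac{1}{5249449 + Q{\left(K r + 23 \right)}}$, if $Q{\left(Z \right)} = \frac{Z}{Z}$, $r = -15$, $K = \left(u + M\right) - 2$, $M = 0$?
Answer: $\frac{1}{5249450} \approx 1.905 \cdot 10^{-7}$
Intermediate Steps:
$u = - \frac{88}{9}$ ($u = -12 + 4 \left(- \frac{5}{-9}\right) = -12 + 4 \left(\left(-5\right) \left(- \frac{1}{9}\right)\right) = -12 + 4 \cdot \frac{5}{9} = -12 + \frac{20}{9} = - \frac{88}{9} \approx -9.7778$)
$K = - \frac{106}{9}$ ($K = \left(- \frac{88}{9} + 0\right) - 2 = - \frac{88}{9} - 2 = - \frac{106}{9} \approx -11.778$)
$Q{\left(Z \right)} = 1$
$\frac{1}{5249449 + Q{\left(K r + 23 \right)}} = \frac{1}{5249449 + 1} = \frac{1}{5249450}$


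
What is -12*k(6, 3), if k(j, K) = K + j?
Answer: -108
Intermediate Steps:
-12*k(6, 3) = -12*(3 + 6) = -12*9 = -108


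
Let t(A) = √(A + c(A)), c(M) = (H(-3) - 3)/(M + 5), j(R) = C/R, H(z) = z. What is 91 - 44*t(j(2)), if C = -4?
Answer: 91 - 88*I ≈ 91.0 - 88.0*I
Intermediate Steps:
j(R) = -4/R
c(M) = -6/(5 + M) (c(M) = (-3 - 3)/(M + 5) = -6/(5 + M))
t(A) = √(A - 6/(5 + A))
91 - 44*t(j(2)) = 91 - 44*√(-6 + (-4/2)*(5 - 4/2))/√(5 - 4/2) = 91 - 44*√(-6 + (-4*½)*(5 - 4*½))/√(5 - 4*½) = 91 - 44*√(-6 - 2*(5 - 2))/√(5 - 2) = 91 - 44*√3*√(-6 - 2*3)/3 = 91 - 44*√3*√(-6 - 6)/3 = 91 - 44*2*I = 91 - 88*I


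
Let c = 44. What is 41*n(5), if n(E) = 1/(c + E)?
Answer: 41/49 ≈ 0.83673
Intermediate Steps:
n(E) = 1/(44 + E)
41*n(5) = 41/(44 + 5) = 41/49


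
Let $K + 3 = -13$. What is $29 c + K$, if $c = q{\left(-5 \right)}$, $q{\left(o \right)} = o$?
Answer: $-161$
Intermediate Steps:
$K = -16$ ($K = -3 - 13 = -16$)
$c = -5$
$29 c + K = 29 \left(-5\right) - 16 = -145 - 16 = -161$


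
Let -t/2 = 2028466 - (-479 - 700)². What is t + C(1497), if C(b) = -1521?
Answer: -1278371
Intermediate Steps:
t = -1276850 (t = -2*(2028466 - (-479 - 700)²) = -2*(2028466 - 1*(-1179)²) = -2*(2028466 - 1*1390041) = -2*(2028466 - 1390041) = -2*638425 = -1276850)
t + C(1497) = -1276850 - 1521 = -1278371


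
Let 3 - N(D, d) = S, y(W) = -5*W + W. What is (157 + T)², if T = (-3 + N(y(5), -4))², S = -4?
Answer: 29929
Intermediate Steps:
y(W) = -4*W
N(D, d) = 7 (N(D, d) = 3 - 1*(-4) = 3 + 4 = 7)
T = 16 (T = (-3 + 7)² = 4² = 16)
(157 + T)² = (157 + 16)² = 173² = 29929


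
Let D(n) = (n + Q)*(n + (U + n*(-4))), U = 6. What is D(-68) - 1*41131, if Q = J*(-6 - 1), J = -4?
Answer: -49531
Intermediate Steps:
Q = 28 (Q = -4*(-6 - 1) = -4*(-7) = 28)
D(n) = (6 - 3*n)*(28 + n) (D(n) = (n + 28)*(n + (6 + n*(-4))) = (28 + n)*(n + (6 - 4*n)) = (28 + n)*(6 - 3*n) = (6 - 3*n)*(28 + n))
D(-68) - 1*41131 = (168 - 78*(-68) - 3*(-68)²) - 1*41131 = (168 + 5304 - 3*4624) - 41131 = (168 + 5304 - 13872) - 41131 = -8400 - 41131 = -49531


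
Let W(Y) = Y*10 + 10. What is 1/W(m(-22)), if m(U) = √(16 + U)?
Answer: 1/70 - I*√6/70 ≈ 0.014286 - 0.034993*I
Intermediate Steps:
W(Y) = 10 + 10*Y (W(Y) = 10*Y + 10 = 10 + 10*Y)
1/W(m(-22)) = 1/(10 + 10*√(16 - 22)) = 1/(10 + 10*√(-6)) = 1/(10 + 10*(I*√6)) = 1/(10 + 10*I*√6)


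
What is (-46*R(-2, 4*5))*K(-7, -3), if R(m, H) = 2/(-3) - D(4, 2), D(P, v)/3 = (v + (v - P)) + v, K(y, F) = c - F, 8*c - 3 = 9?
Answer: 1380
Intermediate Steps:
c = 3/2 (c = 3/8 + (1/8)*9 = 3/8 + 9/8 = 3/2 ≈ 1.5000)
K(y, F) = 3/2 - F
D(P, v) = -3*P + 9*v (D(P, v) = 3*((v + (v - P)) + v) = 3*((-P + 2*v) + v) = 3*(-P + 3*v) = -3*P + 9*v)
R(m, H) = -20/3 (R(m, H) = 2/(-3) - (-3*4 + 9*2) = 2*(-1/3) - (-12 + 18) = -2/3 - 1*6 = -2/3 - 6 = -20/3)
(-46*R(-2, 4*5))*K(-7, -3) = (-46*(-20/3))*(3/2 - 1*(-3)) = 920*(3/2 + 3)/3 = (920/3)*(9/2) = 1380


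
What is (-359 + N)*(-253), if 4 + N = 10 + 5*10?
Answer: 76659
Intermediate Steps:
N = 56 (N = -4 + (10 + 5*10) = -4 + (10 + 50) = -4 + 60 = 56)
(-359 + N)*(-253) = (-359 + 56)*(-253) = -303*(-253) = 76659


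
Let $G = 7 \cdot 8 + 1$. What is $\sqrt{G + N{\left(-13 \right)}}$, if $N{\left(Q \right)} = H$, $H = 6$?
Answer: $3 \sqrt{7} \approx 7.9373$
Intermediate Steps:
$N{\left(Q \right)} = 6$
$G = 57$ ($G = 56 + 1 = 57$)
$\sqrt{G + N{\left(-13 \right)}} = \sqrt{57 + 6} = \sqrt{63} = 3 \sqrt{7}$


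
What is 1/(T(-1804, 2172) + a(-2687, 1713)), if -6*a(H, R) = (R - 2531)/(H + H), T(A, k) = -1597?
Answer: -16122/25747243 ≈ -0.00062616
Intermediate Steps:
a(H, R) = -(-2531 + R)/(12*H) (a(H, R) = -(R - 2531)/(6*(H + H)) = -(-2531 + R)/(6*(2*H)) = -(-2531 + R)*1/(2*H)/6 = -(-2531 + R)/(12*H))
1/(T(-1804, 2172) + a(-2687, 1713)) = 1/(-1597 + (1/12)*(2531 - 1*1713)/(-2687)) = 1/(-1597 + (1/12)*(-1/2687)*(2531 - 1713)) = 1/(-1597 + (1/12)*(-1/2687)*818) = 1/(-1597 - 409/16122) = 1/(-25747243/16122) = -16122/25747243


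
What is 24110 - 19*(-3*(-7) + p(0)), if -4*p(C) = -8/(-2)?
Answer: 23730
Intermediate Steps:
p(C) = -1 (p(C) = -(-2)/(-2) = -(-2)*(-1)/2 = -¼*4 = -1)
24110 - 19*(-3*(-7) + p(0)) = 24110 - 19*(-3*(-7) - 1) = 24110 - 19*(21 - 1) = 24110 - 19*20 = 24110 - 380 = 23730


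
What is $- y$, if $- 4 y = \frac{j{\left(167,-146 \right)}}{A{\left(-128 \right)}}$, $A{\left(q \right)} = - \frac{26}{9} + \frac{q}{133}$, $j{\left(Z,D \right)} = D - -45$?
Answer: $\frac{120897}{18440} \approx 6.5562$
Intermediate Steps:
$j{\left(Z,D \right)} = 45 + D$ ($j{\left(Z,D \right)} = D + 45 = 45 + D$)
$A{\left(q \right)} = - \frac{26}{9} + \frac{q}{133}$ ($A{\left(q \right)} = \left(-26\right) \frac{1}{9} + q \frac{1}{133} = - \frac{26}{9} + \frac{q}{133}$)
$y = - \frac{120897}{18440}$ ($y = - \frac{\left(45 - 146\right) \frac{1}{- \frac{26}{9} + \frac{1}{133} \left(-128\right)}}{4} = - \frac{\left(-101\right) \frac{1}{- \frac{26}{9} - \frac{128}{133}}}{4} = - \frac{\left(-101\right) \frac{1}{- \frac{4610}{1197}}}{4} = - \frac{\left(-101\right) \left(- \frac{1197}{4610}\right)}{4} = \left(- \frac{1}{4}\right) \frac{120897}{4610} = - \frac{120897}{18440} \approx -6.5562$)
$- y = \left(-1\right) \left(- \frac{120897}{18440}\right) = \frac{120897}{18440}$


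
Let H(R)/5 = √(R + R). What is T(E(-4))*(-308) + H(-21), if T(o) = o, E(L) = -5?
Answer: 1540 + 5*I*√42 ≈ 1540.0 + 32.404*I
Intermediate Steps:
H(R) = 5*√2*√R (H(R) = 5*√(R + R) = 5*√(2*R) = 5*(√2*√R) = 5*√2*√R)
T(E(-4))*(-308) + H(-21) = -5*(-308) + 5*√2*√(-21) = 1540 + 5*√2*(I*√21) = 1540 + 5*I*√42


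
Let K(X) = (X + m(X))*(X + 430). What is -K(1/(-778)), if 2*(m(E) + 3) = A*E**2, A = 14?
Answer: 607731241797/470910952 ≈ 1290.5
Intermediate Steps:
m(E) = -3 + 7*E**2 (m(E) = -3 + (14*E**2)/2 = -3 + 7*E**2)
K(X) = (430 + X)*(-3 + X + 7*X**2) (K(X) = (X + (-3 + 7*X**2))*(X + 430) = (-3 + X + 7*X**2)*(430 + X) = (430 + X)*(-3 + X + 7*X**2))
-K(1/(-778)) = -(-1290 + 7*(1/(-778))**3 + 427/(-778) + 3011*(1/(-778))**2) = -(-1290 + 7*(-1/778)**3 + 427*(-1/778) + 3011*(-1/778)**2) = -(-1290 + 7*(-1/470910952) - 427/778 + 3011*(1/605284)) = -(-1290 - 7/470910952 - 427/778 + 3011/605284) = -1*(-607731241797/470910952) = 607731241797/470910952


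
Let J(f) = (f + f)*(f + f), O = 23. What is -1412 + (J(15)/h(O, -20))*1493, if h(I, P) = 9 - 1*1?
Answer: 333101/2 ≈ 1.6655e+5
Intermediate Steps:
J(f) = 4*f² (J(f) = (2*f)*(2*f) = 4*f²)
h(I, P) = 8 (h(I, P) = 9 - 1 = 8)
-1412 + (J(15)/h(O, -20))*1493 = -1412 + ((4*15²)/8)*1493 = -1412 + ((4*225)*(⅛))*1493 = -1412 + (900*(⅛))*1493 = -1412 + (225/2)*1493 = -1412 + 335925/2 = 333101/2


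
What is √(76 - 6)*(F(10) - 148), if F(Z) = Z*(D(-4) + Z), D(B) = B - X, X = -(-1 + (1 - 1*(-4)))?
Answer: -48*√70 ≈ -401.60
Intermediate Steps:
X = -4 (X = -(-1 + (1 + 4)) = -(-1 + 5) = -1*4 = -4)
D(B) = 4 + B (D(B) = B - 1*(-4) = B + 4 = 4 + B)
F(Z) = Z² (F(Z) = Z*((4 - 4) + Z) = Z*(0 + Z) = Z*Z = Z²)
√(76 - 6)*(F(10) - 148) = √(76 - 6)*(10² - 148) = √70*(100 - 148) = √70*(-48) = -48*√70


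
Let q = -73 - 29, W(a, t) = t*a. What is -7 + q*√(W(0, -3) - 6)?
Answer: -7 - 102*I*√6 ≈ -7.0 - 249.85*I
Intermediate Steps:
W(a, t) = a*t
q = -102
-7 + q*√(W(0, -3) - 6) = -7 - 102*√(0*(-3) - 6) = -7 - 102*√(0 - 6) = -7 - 102*I*√6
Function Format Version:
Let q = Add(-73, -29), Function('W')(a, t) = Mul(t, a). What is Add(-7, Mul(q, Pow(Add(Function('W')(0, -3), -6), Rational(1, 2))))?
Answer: Add(-7, Mul(-102, I, Pow(6, Rational(1, 2)))) ≈ Add(-7.0000, Mul(-249.85, I))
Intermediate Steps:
Function('W')(a, t) = Mul(a, t)
q = -102
Add(-7, Mul(q, Pow(Add(Function('W')(0, -3), -6), Rational(1, 2)))) = Add(-7, Mul(-102, Pow(Add(Mul(0, -3), -6), Rational(1, 2)))) = Add(-7, Mul(-102, Pow(Add(0, -6), Rational(1, 2)))) = Add(-7, Mul(-102, Pow(-6, Rational(1, 2)))) = Add(-7, Mul(-102, Mul(I, Pow(6, Rational(1, 2))))) = Add(-7, Mul(-102, I, Pow(6, Rational(1, 2))))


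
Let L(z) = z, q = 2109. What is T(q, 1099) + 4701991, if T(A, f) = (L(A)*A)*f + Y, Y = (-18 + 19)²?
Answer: 4892923211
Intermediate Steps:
Y = 1 (Y = 1² = 1)
T(A, f) = 1 + f*A² (T(A, f) = (A*A)*f + 1 = A²*f + 1 = f*A² + 1 = 1 + f*A²)
T(q, 1099) + 4701991 = (1 + 1099*2109²) + 4701991 = (1 + 1099*4447881) + 4701991 = (1 + 4888221219) + 4701991 = 4888221220 + 4701991 = 4892923211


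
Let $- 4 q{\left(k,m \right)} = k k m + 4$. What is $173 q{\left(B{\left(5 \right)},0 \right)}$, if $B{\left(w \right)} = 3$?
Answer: $-173$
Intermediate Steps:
$q{\left(k,m \right)} = -1 - \frac{m k^{2}}{4}$ ($q{\left(k,m \right)} = - \frac{k k m + 4}{4} = - \frac{k^{2} m + 4}{4} = - \frac{m k^{2} + 4}{4} = - \frac{4 + m k^{2}}{4} = -1 - \frac{m k^{2}}{4}$)
$173 q{\left(B{\left(5 \right)},0 \right)} = 173 \left(-1 - 0 \cdot 3^{2}\right) = 173 \left(-1 - 0 \cdot 9\right) = 173 \left(-1 + 0\right) = 173 \left(-1\right) = -173$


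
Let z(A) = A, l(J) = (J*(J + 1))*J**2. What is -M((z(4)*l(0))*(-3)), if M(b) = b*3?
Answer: 0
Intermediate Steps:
l(J) = J**3*(1 + J) (l(J) = (J*(1 + J))*J**2 = J**3*(1 + J))
M(b) = 3*b
-M((z(4)*l(0))*(-3)) = -3*(4*(0**3*(1 + 0)))*(-3) = -3*(4*(0*1))*(-3) = -3*(4*0)*(-3) = -3*0*(-3) = -3*0 = -1*0 = 0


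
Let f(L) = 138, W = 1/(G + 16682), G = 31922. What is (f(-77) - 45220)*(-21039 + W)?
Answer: 23049965749255/24302 ≈ 9.4848e+8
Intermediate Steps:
W = 1/48604 (W = 1/(31922 + 16682) = 1/48604 ≈ 2.0574e-5)
(f(-77) - 45220)*(-21039 + W) = (138 - 45220)*(-21039 + 1/48604) = -45082*(-1022579555/48604) = 23049965749255/24302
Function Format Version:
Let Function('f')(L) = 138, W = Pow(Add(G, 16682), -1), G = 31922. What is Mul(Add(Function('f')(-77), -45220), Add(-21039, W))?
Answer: Rational(23049965749255, 24302) ≈ 9.4848e+8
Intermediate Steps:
W = Rational(1, 48604) (W = Pow(Add(31922, 16682), -1) = Pow(48604, -1) = Rational(1, 48604) ≈ 2.0574e-5)
Mul(Add(Function('f')(-77), -45220), Add(-21039, W)) = Mul(Add(138, -45220), Add(-21039, Rational(1, 48604))) = Mul(-45082, Rational(-1022579555, 48604)) = Rational(23049965749255, 24302)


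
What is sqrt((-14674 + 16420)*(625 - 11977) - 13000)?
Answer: 2*I*sqrt(4958398) ≈ 4453.5*I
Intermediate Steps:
sqrt((-14674 + 16420)*(625 - 11977) - 13000) = sqrt(1746*(-11352) - 13000) = sqrt(-19820592 - 13000) = sqrt(-19833592) = 2*I*sqrt(4958398)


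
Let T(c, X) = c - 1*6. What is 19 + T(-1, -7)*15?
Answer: -86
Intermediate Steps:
T(c, X) = -6 + c (T(c, X) = c - 6 = -6 + c)
19 + T(-1, -7)*15 = 19 + (-6 - 1)*15 = 19 - 7*15 = 19 - 105 = -86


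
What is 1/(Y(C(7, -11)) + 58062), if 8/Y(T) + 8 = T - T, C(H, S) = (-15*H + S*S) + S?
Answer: 1/58061 ≈ 1.7223e-5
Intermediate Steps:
C(H, S) = S + S² - 15*H (C(H, S) = (-15*H + S²) + S = (S² - 15*H) + S = S + S² - 15*H)
Y(T) = -1 (Y(T) = 8/(-8 + (T - T)) = 8/(-8 + 0) = 8/(-8) = 8*(-⅛) = -1)
1/(Y(C(7, -11)) + 58062) = 1/(-1 + 58062) = 1/58061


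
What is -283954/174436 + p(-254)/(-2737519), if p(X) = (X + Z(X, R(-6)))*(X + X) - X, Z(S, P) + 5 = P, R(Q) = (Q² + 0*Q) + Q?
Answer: -398833132811/238760932142 ≈ -1.6704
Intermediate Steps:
R(Q) = Q + Q² (R(Q) = (Q² + 0) + Q = Q² + Q = Q + Q²)
Z(S, P) = -5 + P
p(X) = -X + 2*X*(25 + X) (p(X) = (X + (-5 - 6*(1 - 6)))*(X + X) - X = (X + (-5 - 6*(-5)))*(2*X) - X = (X + (-5 + 30))*(2*X) - X = (X + 25)*(2*X) - X = (25 + X)*(2*X) - X = 2*X*(25 + X) - X = -X + 2*X*(25 + X))
-283954/174436 + p(-254)/(-2737519) = -283954/174436 - 254*(49 + 2*(-254))/(-2737519) = -283954*1/174436 - 254*(49 - 508)*(-1/2737519) = -141977/87218 - 254*(-459)*(-1/2737519) = -141977/87218 + 116586*(-1/2737519) = -141977/87218 - 116586/2737519 = -398833132811/238760932142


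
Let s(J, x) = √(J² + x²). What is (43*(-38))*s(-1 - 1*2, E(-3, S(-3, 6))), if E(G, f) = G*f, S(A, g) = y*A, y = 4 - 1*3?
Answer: -4902*√10 ≈ -15501.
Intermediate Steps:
y = 1 (y = 4 - 3 = 1)
S(A, g) = A (S(A, g) = 1*A = A)
(43*(-38))*s(-1 - 1*2, E(-3, S(-3, 6))) = (43*(-38))*√((-1 - 1*2)² + (-3*(-3))²) = -1634*√((-1 - 2)² + 9²) = -1634*√((-3)² + 81) = -1634*√(9 + 81) = -4902*√10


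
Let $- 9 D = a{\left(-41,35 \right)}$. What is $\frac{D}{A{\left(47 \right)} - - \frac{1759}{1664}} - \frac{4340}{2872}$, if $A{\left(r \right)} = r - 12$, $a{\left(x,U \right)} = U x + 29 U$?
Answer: $- \frac{28031465}{129237846} \approx -0.2169$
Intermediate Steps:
$a{\left(x,U \right)} = 29 U + U x$
$A{\left(r \right)} = -12 + r$ ($A{\left(r \right)} = r - 12 = -12 + r$)
$D = \frac{140}{3}$ ($D = - \frac{35 \left(29 - 41\right)}{9} = - \frac{35 \left(-12\right)}{9} = \left(- \frac{1}{9}\right) \left(-420\right) = \frac{140}{3} \approx 46.667$)
$\frac{D}{A{\left(47 \right)} - - \frac{1759}{1664}} - \frac{4340}{2872} = \frac{140}{3 \left(\left(-12 + 47\right) - - \frac{1759}{1664}\right)} - \frac{4340}{2872} = \frac{140}{3 \left(35 - \left(-1759\right) \frac{1}{1664}\right)} - \frac{1085}{718} = \frac{140}{3 \left(35 - - \frac{1759}{1664}\right)} - \frac{1085}{718} = \frac{140}{3 \left(35 + \frac{1759}{1664}\right)} - \frac{1085}{718} = \frac{140}{3 \cdot \frac{59999}{1664}} - \frac{1085}{718} = \frac{140}{3} \cdot \frac{1664}{59999} - \frac{1085}{718} = \frac{232960}{179997} - \frac{1085}{718} = - \frac{28031465}{129237846}$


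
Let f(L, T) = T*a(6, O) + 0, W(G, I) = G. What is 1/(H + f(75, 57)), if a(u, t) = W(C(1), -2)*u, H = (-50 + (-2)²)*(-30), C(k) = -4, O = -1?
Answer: 1/12 ≈ 0.083333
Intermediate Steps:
H = 1380 (H = (-50 + 4)*(-30) = -46*(-30) = 1380)
a(u, t) = -4*u
f(L, T) = -24*T (f(L, T) = T*(-4*6) + 0 = T*(-24) + 0 = -24*T + 0 = -24*T)
1/(H + f(75, 57)) = 1/(1380 - 24*57) = 1/(1380 - 1368) = 1/12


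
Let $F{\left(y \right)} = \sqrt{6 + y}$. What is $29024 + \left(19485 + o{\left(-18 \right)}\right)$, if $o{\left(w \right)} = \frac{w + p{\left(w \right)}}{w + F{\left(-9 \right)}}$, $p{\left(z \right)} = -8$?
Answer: $\frac{5287637}{109} + \frac{26 i \sqrt{3}}{327} \approx 48510.0 + 0.13772 i$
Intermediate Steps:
$o{\left(w \right)} = \frac{-8 + w}{w + i \sqrt{3}}$ ($o{\left(w \right)} = \frac{w - 8}{w + \sqrt{6 - 9}} = \frac{-8 + w}{w + \sqrt{-3}} = \frac{-8 + w}{w + i \sqrt{3}}$)
$29024 + \left(19485 + o{\left(-18 \right)}\right) = 29024 + \left(19485 + \frac{-8 - 18}{-18 + i \sqrt{3}}\right) = 29024 + \left(19485 + \frac{1}{-18 + i \sqrt{3}} \left(-26\right)\right) = 29024 + \left(19485 - \frac{26}{-18 + i \sqrt{3}}\right) = 48509 - \frac{26}{-18 + i \sqrt{3}}$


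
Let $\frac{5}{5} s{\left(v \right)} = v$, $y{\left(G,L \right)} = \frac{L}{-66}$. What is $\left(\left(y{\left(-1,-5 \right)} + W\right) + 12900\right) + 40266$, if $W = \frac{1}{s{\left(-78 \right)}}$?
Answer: $\frac{7602747}{143} \approx 53166.0$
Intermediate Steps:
$y{\left(G,L \right)} = - \frac{L}{66}$ ($y{\left(G,L \right)} = L \left(- \frac{1}{66}\right) = - \frac{L}{66}$)
$s{\left(v \right)} = v$
$W = - \frac{1}{78}$ ($W = \frac{1}{-78} = - \frac{1}{78} \approx -0.012821$)
$\left(\left(y{\left(-1,-5 \right)} + W\right) + 12900\right) + 40266 = \left(\left(\left(- \frac{1}{66}\right) \left(-5\right) - \frac{1}{78}\right) + 12900\right) + 40266 = \left(\left(\frac{5}{66} - \frac{1}{78}\right) + 12900\right) + 40266 = \left(\frac{9}{143} + 12900\right) + 40266 = \frac{1844709}{143} + 40266 = \frac{7602747}{143}$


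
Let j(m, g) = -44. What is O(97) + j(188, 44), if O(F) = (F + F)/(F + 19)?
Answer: -2455/58 ≈ -42.328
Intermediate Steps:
O(F) = 2*F/(19 + F) (O(F) = (2*F)/(19 + F) = 2*F/(19 + F))
O(97) + j(188, 44) = 2*97/(19 + 97) - 44 = 2*97/116 - 44 = 2*97*(1/116) - 44 = 97/58 - 44 = -2455/58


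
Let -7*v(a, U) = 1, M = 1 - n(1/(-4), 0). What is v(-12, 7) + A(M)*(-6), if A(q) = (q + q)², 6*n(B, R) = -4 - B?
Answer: -3557/56 ≈ -63.518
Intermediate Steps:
n(B, R) = -⅔ - B/6 (n(B, R) = (-4 - B)/6 = -⅔ - B/6)
M = 13/8 (M = 1 - (-⅔ - 1/(6*(-4))) = 1 - (-⅔ - (-1)/(6*4)) = 1 - (-⅔ - ⅙*(-¼)) = 1 - (-⅔ + 1/24) = 1 - 1*(-5/8) = 1 + 5/8 = 13/8 ≈ 1.6250)
v(a, U) = -⅐ (v(a, U) = -⅐*1 = -⅐)
A(q) = 4*q² (A(q) = (2*q)² = 4*q²)
v(-12, 7) + A(M)*(-6) = -⅐ + (4*(13/8)²)*(-6) = -⅐ + (4*(169/64))*(-6) = -⅐ + (169/16)*(-6) = -⅐ - 507/8 = -3557/56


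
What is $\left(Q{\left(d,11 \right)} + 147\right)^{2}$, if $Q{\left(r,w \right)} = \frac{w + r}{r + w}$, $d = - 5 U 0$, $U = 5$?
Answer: $21904$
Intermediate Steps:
$d = 0$ ($d = \left(-5\right) 5 \cdot 0 = \left(-25\right) 0 = 0$)
$Q{\left(r,w \right)} = 1$ ($Q{\left(r,w \right)} = \frac{r + w}{r + w} = 1$)
$\left(Q{\left(d,11 \right)} + 147\right)^{2} = \left(1 + 147\right)^{2} = 148^{2} = 21904$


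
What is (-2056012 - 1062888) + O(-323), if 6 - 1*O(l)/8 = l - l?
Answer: -3118852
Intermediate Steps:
O(l) = 48 (O(l) = 48 - 8*(l - l) = 48 - 8*0 = 48 + 0 = 48)
(-2056012 - 1062888) + O(-323) = (-2056012 - 1062888) + 48 = -3118900 + 48 = -3118852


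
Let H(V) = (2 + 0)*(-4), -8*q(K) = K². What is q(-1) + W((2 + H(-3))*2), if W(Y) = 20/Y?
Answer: -43/24 ≈ -1.7917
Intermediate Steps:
q(K) = -K²/8
H(V) = -8 (H(V) = 2*(-4) = -8)
q(-1) + W((2 + H(-3))*2) = -⅛*(-1)² + 20/(((2 - 8)*2)) = -⅛*1 + 20/((-6*2)) = -⅛ + 20/(-12) = -⅛ + 20*(-1/12) = -⅛ - 5/3 = -43/24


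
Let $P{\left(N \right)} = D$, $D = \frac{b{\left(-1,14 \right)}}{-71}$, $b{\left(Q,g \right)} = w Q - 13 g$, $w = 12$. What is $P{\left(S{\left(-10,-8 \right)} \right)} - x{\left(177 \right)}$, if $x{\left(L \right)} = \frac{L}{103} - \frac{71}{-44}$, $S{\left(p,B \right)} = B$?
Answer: $- \frac{192963}{321772} \approx -0.59969$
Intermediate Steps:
$b{\left(Q,g \right)} = - 13 g + 12 Q$ ($b{\left(Q,g \right)} = 12 Q - 13 g = - 13 g + 12 Q$)
$x{\left(L \right)} = \frac{71}{44} + \frac{L}{103}$ ($x{\left(L \right)} = L \frac{1}{103} - - \frac{71}{44} = \frac{L}{103} + \frac{71}{44} = \frac{71}{44} + \frac{L}{103}$)
$D = \frac{194}{71}$ ($D = \frac{\left(-13\right) 14 + 12 \left(-1\right)}{-71} = \left(-182 - 12\right) \left(- \frac{1}{71}\right) = \left(-194\right) \left(- \frac{1}{71}\right) = \frac{194}{71} \approx 2.7324$)
$P{\left(N \right)} = \frac{194}{71}$
$P{\left(S{\left(-10,-8 \right)} \right)} - x{\left(177 \right)} = \frac{194}{71} - \left(\frac{71}{44} + \frac{1}{103} \cdot 177\right) = \frac{194}{71} - \left(\frac{71}{44} + \frac{177}{103}\right) = \frac{194}{71} - \frac{15101}{4532} = - \frac{192963}{321772}$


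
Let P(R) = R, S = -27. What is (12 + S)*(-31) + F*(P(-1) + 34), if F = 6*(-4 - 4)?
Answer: -1119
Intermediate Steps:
F = -48 (F = 6*(-8) = -48)
(12 + S)*(-31) + F*(P(-1) + 34) = (12 - 27)*(-31) - 48*(-1 + 34) = -15*(-31) - 48*33 = 465 - 1584 = -1119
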